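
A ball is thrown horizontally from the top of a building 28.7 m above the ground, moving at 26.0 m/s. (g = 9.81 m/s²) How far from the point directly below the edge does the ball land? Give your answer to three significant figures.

62.9 m

Initial vertical velocity is zero, so the fall time comes from h = ½ g t²: t = √(2 × 28.7 / 9.81) = 2.419 s.
Horizontal motion is uniform at 26.0 m/s, so x = 26.0 × 2.419 = 62.9 m.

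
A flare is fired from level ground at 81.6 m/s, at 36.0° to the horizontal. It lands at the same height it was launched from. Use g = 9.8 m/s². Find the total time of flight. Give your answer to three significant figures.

9.79 s

Vertical component: v_y = 81.6 sin 36.0° = 47.96 m/s.
For a projectile landing at launch height, time of flight is t = 2 v_y / g = 2 × 47.96 / 9.8 = 9.79 s.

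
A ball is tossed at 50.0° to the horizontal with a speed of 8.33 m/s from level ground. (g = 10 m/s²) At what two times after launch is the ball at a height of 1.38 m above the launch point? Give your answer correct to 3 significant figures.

0.276 s and 1.00 s

v_y0 = 8.33 sin 50.0° = 6.381 m/s.
Set y = v_y0 t − ½ g t² = 1.38: 5.000 t² − 6.381 t + 1.38 = 0.
t = [6.381 ± √(40.72 − 27.60)] / 10 = (6.381 ± 3.622) / 10, giving t = 0.276 s or t = 1.00 s.
So the ball is at 1.38 m at t = 0.276 s (rising) and t = 1.00 s (falling).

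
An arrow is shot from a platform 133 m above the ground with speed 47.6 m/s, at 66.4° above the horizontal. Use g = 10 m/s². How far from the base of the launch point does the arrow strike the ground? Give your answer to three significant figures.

Components: v_x = 47.6 cos 66.4° = 19.06 m/s, v_y = 47.6 sin 66.4° = 43.62 m/s.
Vertical: 0 = 133 + 43.62 t − ½(10) t² ⇒ 5.000 t² − 43.62 t − 133 = 0.
t = [43.62 + √(1903 + 2660)] / 10.00 = 11.12 s.
Horizontal: R = v_x · t = 19.06 × 11.12 = 212 m.

212 m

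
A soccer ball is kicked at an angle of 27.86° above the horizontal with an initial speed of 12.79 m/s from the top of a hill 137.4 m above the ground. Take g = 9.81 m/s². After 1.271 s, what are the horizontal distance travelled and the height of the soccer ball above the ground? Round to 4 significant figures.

x = 14.37 m, y = 137.1 m

v_x = 12.79 cos 27.86° = 11.308 m/s; v_y0 = 12.79 sin 27.86° = 5.9769 m/s.
x = v_x t = 11.308 × 1.271 = 14.37 m.
y = 137.4 + v_y0 t − ½ g t² = 137.1 m.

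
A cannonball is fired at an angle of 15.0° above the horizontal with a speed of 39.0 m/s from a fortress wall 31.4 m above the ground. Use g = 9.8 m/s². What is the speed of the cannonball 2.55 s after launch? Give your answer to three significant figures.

v_x = 39.0 cos 15.0° = 37.67 m/s (constant).
v_y(t) = 39.0 sin 15.0° − g t = 10.09 − 9.8 × 2.55 = -14.90 m/s.
Speed = √(v_x² + v_y²) = √(1419 + 222.0) = 40.5 m/s.

40.5 m/s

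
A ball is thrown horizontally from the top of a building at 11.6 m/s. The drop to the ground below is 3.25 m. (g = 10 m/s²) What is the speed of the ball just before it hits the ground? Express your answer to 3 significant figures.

14.1 m/s

Fall time: t = √(2 × 3.25 / 10) = 0.8062 s.
At impact: v_x = 11.6 m/s (unchanged), v_y = g t = 10 × 0.8062 = 8.062 m/s.
Speed = √(v_x² + v_y²) = √(134.6 + 65.00) = 14.1 m/s.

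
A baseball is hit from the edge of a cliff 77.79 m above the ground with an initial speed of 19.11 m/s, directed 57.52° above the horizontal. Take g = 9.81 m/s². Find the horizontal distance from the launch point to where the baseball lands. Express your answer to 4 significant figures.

61.07 m

Components: v_x = 19.11 cos 57.52° = 10.262 m/s, v_y = 19.11 sin 57.52° = 16.121 m/s.
Vertical: 0 = 77.79 + 16.121 t − ½(9.81) t² ⇒ 4.905 t² − 16.121 t − 77.79 = 0.
t = [16.121 + √(259.89 + 1526.2)] / 9.810 = 5.9514 s.
Horizontal: R = v_x · t = 10.262 × 5.9514 = 61.07 m.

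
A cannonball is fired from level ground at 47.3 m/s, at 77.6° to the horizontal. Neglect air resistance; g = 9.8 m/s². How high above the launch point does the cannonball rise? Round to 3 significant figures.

109 m

Vertical component of launch velocity: v_y = 47.3 sin 77.6° = 46.20 m/s.
At the highest point the vertical velocity is zero, so v_y² = 2 g h_max.
h_max = (46.20)² / (2 × 9.8) = 2134 / 19.60 = 109 m.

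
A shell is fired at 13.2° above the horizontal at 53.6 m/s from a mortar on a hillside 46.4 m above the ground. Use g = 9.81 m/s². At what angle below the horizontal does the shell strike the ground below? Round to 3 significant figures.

v_x = 53.6 cos 13.2° = 52.18 m/s.
At impact |v_y| = √(v_y0² + 2 g h) = √(12.24² + 2×9.81×46.4) = 32.56 m/s.
Angle below horizontal = arctan(|v_y| / v_x) = arctan(32.56 / 52.18) = 32.0°.

32.0°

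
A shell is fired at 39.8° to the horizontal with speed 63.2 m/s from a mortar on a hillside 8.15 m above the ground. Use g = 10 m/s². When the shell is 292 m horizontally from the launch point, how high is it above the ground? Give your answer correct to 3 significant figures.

70.6 m

v_x = 63.2 cos 39.8° = 48.56 m/s, v_y0 = 63.2 sin 39.8° = 40.45 m/s.
Time to reach x = 292 m: t = x / v_x = 292 / 48.56 = 6.013 s.
y = 8.15 + v_y0 t − ½ g t² = 8.15 + 40.45×6.013 − 5.000×6.013² = 70.6 m.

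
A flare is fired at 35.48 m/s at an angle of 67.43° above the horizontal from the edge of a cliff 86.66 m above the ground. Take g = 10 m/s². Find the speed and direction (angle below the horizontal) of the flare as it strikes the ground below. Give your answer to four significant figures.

54.70 m/s at 75.58° below the horizontal

v_x = 35.48 cos 67.43° = 13.618 m/s (constant).
|v_y| at impact = √((32.763)² + 2×10×86.66) = 52.977 m/s.
Speed = √(13.618² + 52.977²) = 54.70 m/s; angle = arctan(52.977/13.618) = 75.58° below horizontal.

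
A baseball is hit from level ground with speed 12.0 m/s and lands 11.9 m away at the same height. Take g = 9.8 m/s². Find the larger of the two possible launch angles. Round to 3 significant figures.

63.0°

Level-ground range: R = v₀² sin(2θ)/g ⇒ sin 2θ = R g / v₀² = 11.9×9.8/12.0² = 0.8099.
2θ = arcsin(0.8099) = 54.09° or 180° − 54.09° = 125.91°.
So θ = 27.0° or θ = 63.0°.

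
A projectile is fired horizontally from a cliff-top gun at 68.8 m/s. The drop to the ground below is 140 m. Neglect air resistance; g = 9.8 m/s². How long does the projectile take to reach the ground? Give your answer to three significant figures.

The horizontal speed doesn't affect the fall. With v_y0 = 0, h = ½ g t².
t = √(2 × 140 / 9.8) = √28.57 = 5.35 s.

5.35 s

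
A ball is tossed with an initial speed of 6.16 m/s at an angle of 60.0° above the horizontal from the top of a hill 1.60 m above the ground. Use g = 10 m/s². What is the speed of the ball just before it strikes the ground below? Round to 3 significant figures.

8.36 m/s

v_x = 6.16 cos 60.0° = 3.080 m/s is unchanged throughout.
For the vertical component, v_y² = v_y0² + 2 g h = (5.335)² + 2×10×1.60 = 60.46, so |v_y| = 7.776 m/s.
Impact speed = √(v_x² + v_y²) = √(9.486 + 60.46) = 8.36 m/s.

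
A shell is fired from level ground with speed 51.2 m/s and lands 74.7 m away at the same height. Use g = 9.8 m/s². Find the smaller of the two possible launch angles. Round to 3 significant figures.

Level-ground range: R = v₀² sin(2θ)/g ⇒ sin 2θ = R g / v₀² = 74.7×9.8/51.2² = 0.2793.
2θ = arcsin(0.2793) = 16.22° or 180° − 16.22° = 163.78°.
So θ = 8.11° or θ = 81.9°.

8.11°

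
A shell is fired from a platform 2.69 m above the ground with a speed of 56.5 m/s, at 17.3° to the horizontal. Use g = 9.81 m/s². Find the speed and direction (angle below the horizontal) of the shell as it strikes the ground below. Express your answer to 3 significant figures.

v_x = 56.5 cos 17.3° = 53.94 m/s (constant).
|v_y| at impact = √((16.80)² + 2×9.81×2.69) = 18.30 m/s.
Speed = √(53.94² + 18.30²) = 57.0 m/s; angle = arctan(18.30/53.94) = 18.7° below horizontal.

57.0 m/s at 18.7° below the horizontal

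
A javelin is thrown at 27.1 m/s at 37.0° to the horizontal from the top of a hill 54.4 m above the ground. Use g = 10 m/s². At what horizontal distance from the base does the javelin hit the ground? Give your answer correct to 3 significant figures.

115 m

Components: v_x = 27.1 cos 37.0° = 21.64 m/s, v_y = 27.1 sin 37.0° = 16.31 m/s.
Vertical: 0 = 54.4 + 16.31 t − ½(10) t² ⇒ 5.000 t² − 16.31 t − 54.4 = 0.
t = [16.31 + √(266.0 + 1088)] / 10.00 = 5.311 s.
Horizontal: R = v_x · t = 21.64 × 5.311 = 115 m.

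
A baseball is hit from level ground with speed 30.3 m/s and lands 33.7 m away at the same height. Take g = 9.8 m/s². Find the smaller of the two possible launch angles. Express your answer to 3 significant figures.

Level-ground range: R = v₀² sin(2θ)/g ⇒ sin 2θ = R g / v₀² = 33.7×9.8/30.3² = 0.3597.
2θ = arcsin(0.3597) = 21.08° or 180° − 21.08° = 158.92°.
So θ = 10.5° or θ = 79.5°.

10.5°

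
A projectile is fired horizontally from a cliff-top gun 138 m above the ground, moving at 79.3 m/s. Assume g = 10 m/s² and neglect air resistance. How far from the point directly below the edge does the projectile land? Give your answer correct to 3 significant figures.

Initial vertical velocity is zero, so the fall time comes from h = ½ g t²: t = √(2 × 138 / 10) = 5.254 s.
Horizontal motion is uniform at 79.3 m/s, so x = 79.3 × 5.254 = 417 m.

417 m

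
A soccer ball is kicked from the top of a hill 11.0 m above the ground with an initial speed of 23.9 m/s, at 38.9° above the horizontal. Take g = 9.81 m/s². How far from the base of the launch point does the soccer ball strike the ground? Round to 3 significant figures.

68.3 m

Components: v_x = 23.9 cos 38.9° = 18.60 m/s, v_y = 23.9 sin 38.9° = 15.01 m/s.
Vertical: 0 = 11.0 + 15.01 t − ½(9.81) t² ⇒ 4.905 t² − 15.01 t − 11.0 = 0.
t = [15.01 + √(225.3 + 215.8)] / 9.810 = 3.671 s.
Horizontal: R = v_x · t = 18.60 × 3.671 = 68.3 m.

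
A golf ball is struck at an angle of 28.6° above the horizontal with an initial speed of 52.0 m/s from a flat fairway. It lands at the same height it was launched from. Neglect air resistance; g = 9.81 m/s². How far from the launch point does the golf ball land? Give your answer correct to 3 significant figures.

For level ground, R = v₀² sin(2θ) / g.
sin(2 × 28.6°) = sin 57.20° = 0.8406.
R = (52.0)² × 0.8406 / 9.81 = 232 m.

232 m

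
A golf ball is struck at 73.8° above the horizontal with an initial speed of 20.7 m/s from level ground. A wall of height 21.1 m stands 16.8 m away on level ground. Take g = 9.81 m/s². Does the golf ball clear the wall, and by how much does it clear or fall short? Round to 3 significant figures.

No — it falls 4.78 m short of clearing the wall.

v_x = 20.7 cos 73.8° = 5.775 m/s; v_y0 = 20.7 sin 73.8° = 19.88 m/s.
Time to reach the wall: t = 16.8 / 5.775 = 2.909 s.
Height at that point: y = 19.88×2.909 − 4.905×2.909² = 16.32 m.
That is 21.1 − 16.32 = 4.78 m below the top of the wall, so the golf ball does not clear it.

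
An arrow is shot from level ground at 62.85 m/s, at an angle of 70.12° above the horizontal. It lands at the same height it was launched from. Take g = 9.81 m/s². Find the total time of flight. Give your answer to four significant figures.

12.05 s

Vertical component: v_y = 62.85 sin 70.12° = 59.105 m/s.
For a projectile landing at launch height, time of flight is t = 2 v_y / g = 2 × 59.105 / 9.81 = 12.05 s.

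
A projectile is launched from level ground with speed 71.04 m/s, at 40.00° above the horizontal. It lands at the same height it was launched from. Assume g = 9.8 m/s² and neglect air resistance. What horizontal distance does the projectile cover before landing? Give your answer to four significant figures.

For level ground, R = v₀² sin(2θ) / g.
sin(2 × 40.00°) = sin 80.000° = 0.9848.
R = (71.04)² × 0.9848 / 9.8 = 507.1 m.

507.1 m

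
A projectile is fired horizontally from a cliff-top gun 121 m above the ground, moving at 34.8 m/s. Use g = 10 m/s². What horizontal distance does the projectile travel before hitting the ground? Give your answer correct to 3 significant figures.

171 m

Initial vertical velocity is zero, so the fall time comes from h = ½ g t²: t = √(2 × 121 / 10) = 4.919 s.
Horizontal motion is uniform at 34.8 m/s, so x = 34.8 × 4.919 = 171 m.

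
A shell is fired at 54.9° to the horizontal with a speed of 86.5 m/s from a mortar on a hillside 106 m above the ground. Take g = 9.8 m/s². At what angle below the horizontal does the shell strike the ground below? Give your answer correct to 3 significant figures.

v_x = 86.5 cos 54.9° = 49.74 m/s.
At impact |v_y| = √(v_y0² + 2 g h) = √(70.77² + 2×9.8×106) = 84.18 m/s.
Angle below horizontal = arctan(|v_y| / v_x) = arctan(84.18 / 49.74) = 59.4°.

59.4°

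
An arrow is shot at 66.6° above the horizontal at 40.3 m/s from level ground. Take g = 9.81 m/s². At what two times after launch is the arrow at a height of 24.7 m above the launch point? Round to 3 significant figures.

0.741 s and 6.80 s

v_y0 = 40.3 sin 66.6° = 36.99 m/s.
Set y = v_y0 t − ½ g t² = 24.7: 4.905 t² − 36.99 t + 24.7 = 0.
t = [36.99 ± √(1368 − 484.6)] / 9.81 = (36.99 ± 29.72) / 9.81, giving t = 0.741 s or t = 6.80 s.
So the arrow is at 24.7 m at t = 0.741 s (rising) and t = 6.80 s (falling).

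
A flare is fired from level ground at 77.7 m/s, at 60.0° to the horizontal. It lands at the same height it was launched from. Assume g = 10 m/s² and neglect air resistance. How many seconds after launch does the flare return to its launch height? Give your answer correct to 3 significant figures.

Vertical component: v_y = 77.7 sin 60.0° = 67.29 m/s.
For a projectile landing at launch height, time of flight is t = 2 v_y / g = 2 × 67.29 / 10 = 13.5 s.

13.5 s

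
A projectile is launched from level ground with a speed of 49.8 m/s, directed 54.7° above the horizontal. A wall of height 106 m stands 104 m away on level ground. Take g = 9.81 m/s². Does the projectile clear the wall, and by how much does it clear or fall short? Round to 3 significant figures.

v_x = 49.8 cos 54.7° = 28.78 m/s; v_y0 = 49.8 sin 54.7° = 40.64 m/s.
Time to reach the wall: t = 104 / 28.78 = 3.614 s.
Height at that point: y = 40.64×3.614 − 4.905×3.614² = 82.81 m.
That is 106 − 82.81 = 23.2 m below the top of the wall, so the projectile does not clear it.

No — it falls 23.2 m short of clearing the wall.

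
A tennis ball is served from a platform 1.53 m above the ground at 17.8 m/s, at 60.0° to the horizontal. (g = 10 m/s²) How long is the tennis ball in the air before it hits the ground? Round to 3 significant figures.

3.18 s

Vertical component: v_y = 17.8 sin 60.0° = 15.42 m/s.
Taking up as positive with launch at y = 1.53 m, landing at y = 0: 0 = 1.53 + 15.42 t − ½(10) t².
Solving 5.000 t² − 15.42 t − 1.53 = 0 gives t = [15.42 + √(15.42² + 4·5.000·1.53)] / 10.00 = 3.18 s.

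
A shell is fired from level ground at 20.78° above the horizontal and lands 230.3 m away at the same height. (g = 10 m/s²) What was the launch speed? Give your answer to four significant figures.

58.92 m/s

On level ground, R = v₀² sin(2θ) / g, so v₀ = √(R g / sin 2θ).
sin(2 × 20.78°) = 0.6634.
v₀ = √(230.3 × 10 / 0.6634) = √3471.5 = 58.92 m/s.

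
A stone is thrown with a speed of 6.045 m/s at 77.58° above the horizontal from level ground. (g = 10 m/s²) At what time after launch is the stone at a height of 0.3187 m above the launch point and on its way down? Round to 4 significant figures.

1.124 s

v_y0 = 6.045 sin 77.58° = 5.9035 m/s.
Set y = v_y0 t − ½ g t² = 0.3187: 5.000 t² − 5.9035 t + 0.3187 = 0.
t = [5.9035 ± √(34.851 − 6.3740)] / 10 = (5.9035 ± 5.3364) / 10, giving t = 0.05671 s or t = 1.124 s.
On the way down corresponds to the larger root: t = 1.124 s.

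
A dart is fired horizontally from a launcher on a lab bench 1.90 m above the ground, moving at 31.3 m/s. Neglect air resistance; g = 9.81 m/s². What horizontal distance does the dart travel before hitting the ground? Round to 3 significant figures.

Initial vertical velocity is zero, so the fall time comes from h = ½ g t²: t = √(2 × 1.90 / 9.81) = 0.6224 s.
Horizontal motion is uniform at 31.3 m/s, so x = 31.3 × 0.6224 = 19.5 m.

19.5 m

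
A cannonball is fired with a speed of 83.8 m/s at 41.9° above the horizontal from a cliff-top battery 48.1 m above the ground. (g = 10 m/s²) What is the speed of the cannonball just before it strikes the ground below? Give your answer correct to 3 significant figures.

89.4 m/s

v_x = 83.8 cos 41.9° = 62.37 m/s is unchanged throughout.
For the vertical component, v_y² = v_y0² + 2 g h = (55.96)² + 2×10×48.1 = 4094, so |v_y| = 63.98 m/s.
Impact speed = √(v_x² + v_y²) = √(3890 + 4094) = 89.4 m/s.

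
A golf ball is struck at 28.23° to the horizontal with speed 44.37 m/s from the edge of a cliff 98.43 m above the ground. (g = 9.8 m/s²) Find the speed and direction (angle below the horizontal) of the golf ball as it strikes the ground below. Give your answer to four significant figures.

v_x = 44.37 cos 28.23° = 39.092 m/s (constant).
|v_y| at impact = √((20.988)² + 2×9.8×98.43) = 48.680 m/s.
Speed = √(39.092² + 48.680²) = 62.43 m/s; angle = arctan(48.680/39.092) = 51.23° below horizontal.

62.43 m/s at 51.23° below the horizontal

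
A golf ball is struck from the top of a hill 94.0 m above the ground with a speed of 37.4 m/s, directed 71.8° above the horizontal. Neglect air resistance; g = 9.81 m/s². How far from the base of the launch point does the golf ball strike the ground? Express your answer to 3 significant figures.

109 m

Components: v_x = 37.4 cos 71.8° = 11.68 m/s, v_y = 37.4 sin 71.8° = 35.53 m/s.
Vertical: 0 = 94.0 + 35.53 t − ½(9.81) t² ⇒ 4.905 t² − 35.53 t − 94.0 = 0.
t = [35.53 + √(1262 + 1844)] / 9.810 = 9.303 s.
Horizontal: R = v_x · t = 11.68 × 9.303 = 109 m.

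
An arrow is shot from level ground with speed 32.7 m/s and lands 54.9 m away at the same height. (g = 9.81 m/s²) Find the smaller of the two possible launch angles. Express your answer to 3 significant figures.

15.1°

Level-ground range: R = v₀² sin(2θ)/g ⇒ sin 2θ = R g / v₀² = 54.9×9.81/32.7² = 0.5037.
2θ = arcsin(0.5037) = 30.25° or 180° − 30.25° = 149.75°.
So θ = 15.1° or θ = 74.9°.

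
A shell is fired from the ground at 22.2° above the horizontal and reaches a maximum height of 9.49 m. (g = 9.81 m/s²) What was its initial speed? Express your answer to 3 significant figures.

36.1 m/s

At maximum height v_y = 0, so (v₀ sin θ)² = 2 g H.
v₀ sin 22.2° = √(2 × 9.81 × 9.49) = 13.65 m/s.
v₀ = 13.65 / sin 22.2° = 13.65 / 0.3778 = 36.1 m/s.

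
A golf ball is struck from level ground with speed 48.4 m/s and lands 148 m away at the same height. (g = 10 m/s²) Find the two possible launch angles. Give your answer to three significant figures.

19.6° and 70.4°

Level-ground range: R = v₀² sin(2θ)/g ⇒ sin 2θ = R g / v₀² = 148×10/48.4² = 0.6318.
2θ = arcsin(0.6318) = 39.18° or 180° − 39.18° = 140.82°.
So θ = 19.6° or θ = 70.4°.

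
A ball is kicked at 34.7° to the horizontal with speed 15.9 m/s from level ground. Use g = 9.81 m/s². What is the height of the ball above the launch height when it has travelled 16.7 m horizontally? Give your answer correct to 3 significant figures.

3.56 m

v_x = 15.9 cos 34.7° = 13.07 m/s, v_y0 = 15.9 sin 34.7° = 9.052 m/s.
Time to reach x = 16.7 m: t = x / v_x = 16.7 / 13.07 = 1.278 s.
y = v_y0 t − ½ g t² = 9.052×1.278 − 4.905×1.278² = 3.56 m.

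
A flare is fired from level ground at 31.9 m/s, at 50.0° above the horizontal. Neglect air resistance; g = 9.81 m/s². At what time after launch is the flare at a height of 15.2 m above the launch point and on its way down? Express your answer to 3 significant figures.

v_y0 = 31.9 sin 50.0° = 24.44 m/s.
Set y = v_y0 t − ½ g t² = 15.2: 4.905 t² − 24.44 t + 15.2 = 0.
t = [24.44 ± √(597.3 − 298.2)] / 9.81 = (24.44 ± 17.29) / 9.81, giving t = 0.729 s or t = 4.25 s.
On the way down corresponds to the larger root: t = 4.25 s.

4.25 s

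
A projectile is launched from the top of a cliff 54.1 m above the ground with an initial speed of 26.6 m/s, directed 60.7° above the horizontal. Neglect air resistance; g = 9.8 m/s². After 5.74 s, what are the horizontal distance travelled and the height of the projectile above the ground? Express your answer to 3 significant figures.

v_x = 26.6 cos 60.7° = 13.02 m/s; v_y0 = 26.6 sin 60.7° = 23.20 m/s.
x = v_x t = 13.02 × 5.74 = 74.7 m.
y = 54.1 + v_y0 t − ½ g t² = 25.8 m.

x = 74.7 m, y = 25.8 m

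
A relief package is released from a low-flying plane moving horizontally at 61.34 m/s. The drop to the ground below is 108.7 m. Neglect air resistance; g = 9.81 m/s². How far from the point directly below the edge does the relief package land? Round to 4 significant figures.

288.8 m

Initial vertical velocity is zero, so the fall time comes from h = ½ g t²: t = √(2 × 108.7 / 9.81) = 4.7076 s.
Horizontal motion is uniform at 61.34 m/s, so x = 61.34 × 4.7076 = 288.8 m.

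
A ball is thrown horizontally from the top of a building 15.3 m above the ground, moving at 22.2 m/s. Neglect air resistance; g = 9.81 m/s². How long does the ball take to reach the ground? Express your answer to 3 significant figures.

The horizontal speed doesn't affect the fall. With v_y0 = 0, h = ½ g t².
t = √(2 × 15.3 / 9.81) = √3.119 = 1.77 s.

1.77 s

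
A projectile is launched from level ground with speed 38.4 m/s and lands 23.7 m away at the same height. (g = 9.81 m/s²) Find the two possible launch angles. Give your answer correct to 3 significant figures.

4.54° and 85.5°

Level-ground range: R = v₀² sin(2θ)/g ⇒ sin 2θ = R g / v₀² = 23.7×9.81/38.4² = 0.1577.
2θ = arcsin(0.1577) = 9.073° or 180° − 9.073° = 170.927°.
So θ = 4.54° or θ = 85.5°.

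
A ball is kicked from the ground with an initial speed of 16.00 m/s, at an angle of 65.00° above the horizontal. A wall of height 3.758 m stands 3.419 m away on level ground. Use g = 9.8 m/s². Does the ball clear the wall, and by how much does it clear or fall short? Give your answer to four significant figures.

v_x = 16.00 cos 65.00° = 6.7619 m/s; v_y0 = 16.00 sin 65.00° = 14.501 m/s.
Time to reach the wall: t = 3.419 / 6.7619 = 0.50563 s.
Height at that point: y = 14.501×0.50563 − 4.900×0.50563² = 6.0794 m.
That is 6.0794 − 3.758 = 2.321 m above the top of the wall, so the ball clears it.

Yes — it clears the wall by 2.321 m.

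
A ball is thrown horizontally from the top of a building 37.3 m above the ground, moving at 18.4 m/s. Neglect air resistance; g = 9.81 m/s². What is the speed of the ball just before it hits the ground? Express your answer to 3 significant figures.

Fall time: t = √(2 × 37.3 / 9.81) = 2.758 s.
At impact: v_x = 18.4 m/s (unchanged), v_y = g t = 9.81 × 2.758 = 27.06 m/s.
Speed = √(v_x² + v_y²) = √(338.6 + 732.2) = 32.7 m/s.

32.7 m/s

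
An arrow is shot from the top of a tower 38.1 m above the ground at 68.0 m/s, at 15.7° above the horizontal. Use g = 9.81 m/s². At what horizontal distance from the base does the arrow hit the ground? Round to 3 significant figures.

Components: v_x = 68.0 cos 15.7° = 65.46 m/s, v_y = 68.0 sin 15.7° = 18.40 m/s.
Vertical: 0 = 38.1 + 18.40 t − ½(9.81) t² ⇒ 4.905 t² − 18.40 t − 38.1 = 0.
t = [18.40 + √(338.6 + 747.5)] / 9.810 = 5.235 s.
Horizontal: R = v_x · t = 65.46 × 5.235 = 343 m.

343 m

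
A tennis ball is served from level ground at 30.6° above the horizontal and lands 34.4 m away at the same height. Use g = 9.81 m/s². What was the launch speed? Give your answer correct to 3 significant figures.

19.6 m/s

On level ground, R = v₀² sin(2θ) / g, so v₀ = √(R g / sin 2θ).
sin(2 × 30.6°) = 0.8763.
v₀ = √(34.4 × 9.81 / 0.8763) = √385.1 = 19.6 m/s.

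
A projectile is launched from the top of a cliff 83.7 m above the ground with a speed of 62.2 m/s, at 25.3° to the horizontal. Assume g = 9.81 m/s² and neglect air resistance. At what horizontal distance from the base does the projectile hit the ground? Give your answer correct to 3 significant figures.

Components: v_x = 62.2 cos 25.3° = 56.23 m/s, v_y = 62.2 sin 25.3° = 26.58 m/s.
Vertical: 0 = 83.7 + 26.58 t − ½(9.81) t² ⇒ 4.905 t² − 26.58 t − 83.7 = 0.
t = [26.58 + √(706.5 + 1642)] / 9.810 = 7.649 s.
Horizontal: R = v_x · t = 56.23 × 7.649 = 430 m.

430 m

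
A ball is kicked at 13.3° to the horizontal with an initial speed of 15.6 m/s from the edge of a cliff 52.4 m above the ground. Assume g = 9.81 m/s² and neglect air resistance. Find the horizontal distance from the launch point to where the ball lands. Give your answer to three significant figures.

55.5 m

Components: v_x = 15.6 cos 13.3° = 15.18 m/s, v_y = 15.6 sin 13.3° = 3.589 m/s.
Vertical: 0 = 52.4 + 3.589 t − ½(9.81) t² ⇒ 4.905 t² − 3.589 t − 52.4 = 0.
t = [3.589 + √(12.88 + 1028)] / 9.810 = 3.655 s.
Horizontal: R = v_x · t = 15.18 × 3.655 = 55.5 m.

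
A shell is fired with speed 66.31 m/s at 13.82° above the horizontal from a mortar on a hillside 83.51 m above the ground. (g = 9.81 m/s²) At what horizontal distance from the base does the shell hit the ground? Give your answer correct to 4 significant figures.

Components: v_x = 66.31 cos 13.82° = 64.390 m/s, v_y = 66.31 sin 13.82° = 15.840 m/s.
Vertical: 0 = 83.51 + 15.840 t − ½(9.81) t² ⇒ 4.905 t² − 15.840 t − 83.51 = 0.
t = [15.840 + √(250.91 + 1638.5)] / 9.810 = 6.0456 s.
Horizontal: R = v_x · t = 64.390 × 6.0456 = 389.3 m.

389.3 m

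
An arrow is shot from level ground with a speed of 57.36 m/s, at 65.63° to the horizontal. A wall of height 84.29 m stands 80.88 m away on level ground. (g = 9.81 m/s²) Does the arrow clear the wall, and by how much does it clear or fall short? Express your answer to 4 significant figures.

v_x = 57.36 cos 65.63° = 23.668 m/s; v_y0 = 57.36 sin 65.63° = 52.249 m/s.
Time to reach the wall: t = 80.88 / 23.668 = 3.4173 s.
Height at that point: y = 52.249×3.4173 − 4.905×3.4173² = 121.27 m.
That is 121.27 − 84.29 = 36.98 m above the top of the wall, so the arrow clears it.

Yes — it clears the wall by 36.98 m.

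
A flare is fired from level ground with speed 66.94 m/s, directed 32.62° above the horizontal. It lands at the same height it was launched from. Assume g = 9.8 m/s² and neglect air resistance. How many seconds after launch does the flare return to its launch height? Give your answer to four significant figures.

Vertical component: v_y = 66.94 sin 32.62° = 36.085 m/s.
For a projectile landing at launch height, time of flight is t = 2 v_y / g = 2 × 36.085 / 9.8 = 7.364 s.

7.364 s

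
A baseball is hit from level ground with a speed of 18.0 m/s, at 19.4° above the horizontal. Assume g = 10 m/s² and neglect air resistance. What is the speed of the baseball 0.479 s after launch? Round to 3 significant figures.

17.0 m/s

v_x = 18.0 cos 19.4° = 16.98 m/s (constant).
v_y(t) = 18.0 sin 19.4° − g t = 5.979 − 10 × 0.479 = 1.189 m/s.
Speed = √(v_x² + v_y²) = √(288.3 + 1.414) = 17.0 m/s.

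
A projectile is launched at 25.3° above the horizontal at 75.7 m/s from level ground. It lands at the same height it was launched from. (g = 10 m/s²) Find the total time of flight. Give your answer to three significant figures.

6.47 s

Vertical component: v_y = 75.7 sin 25.3° = 32.35 m/s.
For a projectile landing at launch height, time of flight is t = 2 v_y / g = 2 × 32.35 / 10 = 6.47 s.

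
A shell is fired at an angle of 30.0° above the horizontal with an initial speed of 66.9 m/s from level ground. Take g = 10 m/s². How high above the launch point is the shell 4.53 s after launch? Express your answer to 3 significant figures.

48.9 m

v_y0 = 66.9 sin 30.0° = 33.45 m/s.
y(t) = v_y0 t − ½ g t² = 33.45×4.53 − 5.000×4.53² = 48.9 m.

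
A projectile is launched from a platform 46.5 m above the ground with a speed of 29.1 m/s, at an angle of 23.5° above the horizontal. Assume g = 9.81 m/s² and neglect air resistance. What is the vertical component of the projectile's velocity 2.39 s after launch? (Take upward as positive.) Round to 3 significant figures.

-11.8 m/s

Initial vertical component: v_y0 = 29.1 sin 23.5° = 11.60 m/s.
v_y(t) = v_y0 − g t = 11.60 − 9.81 × 2.39 = -11.8 m/s.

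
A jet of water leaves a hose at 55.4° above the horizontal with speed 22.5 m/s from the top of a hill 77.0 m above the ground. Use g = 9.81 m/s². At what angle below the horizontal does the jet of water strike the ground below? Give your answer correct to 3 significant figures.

73.5°

v_x = 22.5 cos 55.4° = 12.78 m/s.
At impact |v_y| = √(v_y0² + 2 g h) = √(18.52² + 2×9.81×77.0) = 43.05 m/s.
Angle below horizontal = arctan(|v_y| / v_x) = arctan(43.05 / 12.78) = 73.5°.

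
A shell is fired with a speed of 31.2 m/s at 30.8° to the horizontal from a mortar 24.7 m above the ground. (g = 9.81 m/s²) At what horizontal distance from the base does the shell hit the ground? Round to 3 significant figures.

Components: v_x = 31.2 cos 30.8° = 26.80 m/s, v_y = 31.2 sin 30.8° = 15.98 m/s.
Vertical: 0 = 24.7 + 15.98 t − ½(9.81) t² ⇒ 4.905 t² − 15.98 t − 24.7 = 0.
t = [15.98 + √(255.4 + 484.6)] / 9.810 = 4.402 s.
Horizontal: R = v_x · t = 26.80 × 4.402 = 118 m.

118 m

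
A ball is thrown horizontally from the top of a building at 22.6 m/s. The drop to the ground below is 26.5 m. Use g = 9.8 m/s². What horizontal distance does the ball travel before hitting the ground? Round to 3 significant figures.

Initial vertical velocity is zero, so the fall time comes from h = ½ g t²: t = √(2 × 26.5 / 9.8) = 2.326 s.
Horizontal motion is uniform at 22.6 m/s, so x = 22.6 × 2.326 = 52.6 m.

52.6 m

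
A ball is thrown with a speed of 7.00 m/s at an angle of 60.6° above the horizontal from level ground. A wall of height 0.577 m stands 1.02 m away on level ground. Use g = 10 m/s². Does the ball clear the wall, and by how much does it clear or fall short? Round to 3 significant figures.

v_x = 7.00 cos 60.6° = 3.436 m/s; v_y0 = 7.00 sin 60.6° = 6.098 m/s.
Time to reach the wall: t = 1.02 / 3.436 = 0.2969 s.
Height at that point: y = 6.098×0.2969 − 5.000×0.2969² = 1.370 m.
That is 1.370 − 0.577 = 0.793 m above the top of the wall, so the ball clears it.

Yes — it clears the wall by 0.793 m.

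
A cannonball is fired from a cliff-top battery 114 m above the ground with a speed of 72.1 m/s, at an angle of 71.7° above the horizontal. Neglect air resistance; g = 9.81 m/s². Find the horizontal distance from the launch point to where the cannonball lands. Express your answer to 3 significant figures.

350 m

Components: v_x = 72.1 cos 71.7° = 22.64 m/s, v_y = 72.1 sin 71.7° = 68.45 m/s.
Vertical: 0 = 114 + 68.45 t − ½(9.81) t² ⇒ 4.905 t² − 68.45 t − 114 = 0.
t = [68.45 + √(4685 + 2237)] / 9.810 = 15.46 s.
Horizontal: R = v_x · t = 22.64 × 15.46 = 350 m.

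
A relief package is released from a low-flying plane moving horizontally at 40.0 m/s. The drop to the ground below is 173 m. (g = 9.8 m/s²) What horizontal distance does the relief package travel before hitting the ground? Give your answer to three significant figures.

238 m

Initial vertical velocity is zero, so the fall time comes from h = ½ g t²: t = √(2 × 173 / 9.8) = 5.942 s.
Horizontal motion is uniform at 40.0 m/s, so x = 40.0 × 5.942 = 238 m.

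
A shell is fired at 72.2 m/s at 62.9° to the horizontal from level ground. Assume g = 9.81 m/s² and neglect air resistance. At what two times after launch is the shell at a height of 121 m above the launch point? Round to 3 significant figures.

2.28 s and 10.8 s

v_y0 = 72.2 sin 62.9° = 64.27 m/s.
Set y = v_y0 t − ½ g t² = 121: 4.905 t² − 64.27 t + 121 = 0.
t = [64.27 ± √(4131 − 2374)] / 9.81 = (64.27 ± 41.92) / 9.81, giving t = 2.28 s or t = 10.8 s.
So the shell is at 121 m at t = 2.28 s (rising) and t = 10.8 s (falling).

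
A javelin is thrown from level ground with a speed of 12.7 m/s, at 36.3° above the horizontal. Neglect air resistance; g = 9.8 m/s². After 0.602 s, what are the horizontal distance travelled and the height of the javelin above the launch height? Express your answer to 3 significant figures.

v_x = 12.7 cos 36.3° = 10.24 m/s; v_y0 = 12.7 sin 36.3° = 7.519 m/s.
x = v_x t = 10.24 × 0.602 = 6.16 m.
y = v_y0 t − ½ g t² = 7.519×0.602 − 4.900×0.602² = 2.75 m.

x = 6.16 m, y = 2.75 m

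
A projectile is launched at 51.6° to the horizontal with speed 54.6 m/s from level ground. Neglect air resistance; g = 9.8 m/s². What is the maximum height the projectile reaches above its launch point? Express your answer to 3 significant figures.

93.4 m

Vertical component of launch velocity: v_y = 54.6 sin 51.6° = 42.79 m/s.
At the highest point the vertical velocity is zero, so v_y² = 2 g h_max.
h_max = (42.79)² / (2 × 9.8) = 1831 / 19.60 = 93.4 m.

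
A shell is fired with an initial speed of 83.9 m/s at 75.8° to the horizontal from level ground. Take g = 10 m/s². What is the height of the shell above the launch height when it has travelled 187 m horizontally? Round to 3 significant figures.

326 m

v_x = 83.9 cos 75.8° = 20.58 m/s, v_y0 = 83.9 sin 75.8° = 81.34 m/s.
Time to reach x = 187 m: t = x / v_x = 187 / 20.58 = 9.086 s.
y = v_y0 t − ½ g t² = 81.34×9.086 − 5.000×9.086² = 326 m.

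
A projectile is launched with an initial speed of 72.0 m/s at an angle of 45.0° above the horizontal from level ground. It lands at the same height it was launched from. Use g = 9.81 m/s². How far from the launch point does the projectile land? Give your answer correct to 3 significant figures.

For level ground, R = v₀² sin(2θ) / g.
sin(2 × 45.0°) = sin 90.00° = 1.000.
R = (72.0)² × 1.000 / 9.81 = 528 m.

528 m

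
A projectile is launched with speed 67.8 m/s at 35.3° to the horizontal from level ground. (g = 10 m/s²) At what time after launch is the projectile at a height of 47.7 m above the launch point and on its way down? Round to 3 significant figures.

v_y0 = 67.8 sin 35.3° = 39.18 m/s.
Set y = v_y0 t − ½ g t² = 47.7: 5.000 t² − 39.18 t + 47.7 = 0.
t = [39.18 ± √(1535 − 954.0)] / 10 = (39.18 ± 24.10) / 10, giving t = 1.51 s or t = 6.33 s.
On the way down corresponds to the larger root: t = 6.33 s.

6.33 s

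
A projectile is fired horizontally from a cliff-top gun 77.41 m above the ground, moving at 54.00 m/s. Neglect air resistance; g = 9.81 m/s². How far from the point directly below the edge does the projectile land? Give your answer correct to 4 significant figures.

214.5 m

Initial vertical velocity is zero, so the fall time comes from h = ½ g t²: t = √(2 × 77.41 / 9.81) = 3.9726 s.
Horizontal motion is uniform at 54.00 m/s, so x = 54.00 × 3.9726 = 214.5 m.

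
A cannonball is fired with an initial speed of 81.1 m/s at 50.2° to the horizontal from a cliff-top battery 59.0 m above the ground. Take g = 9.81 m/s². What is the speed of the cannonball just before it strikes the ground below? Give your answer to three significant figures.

87.9 m/s

v_x = 81.1 cos 50.2° = 51.91 m/s is unchanged throughout.
For the vertical component, v_y² = v_y0² + 2 g h = (62.31)² + 2×9.81×59.0 = 5040, so |v_y| = 70.99 m/s.
Impact speed = √(v_x² + v_y²) = √(2695 + 5040) = 87.9 m/s.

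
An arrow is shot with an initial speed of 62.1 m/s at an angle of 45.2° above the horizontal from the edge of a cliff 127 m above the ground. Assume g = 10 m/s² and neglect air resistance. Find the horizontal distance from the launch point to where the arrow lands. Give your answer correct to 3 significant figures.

Components: v_x = 62.1 cos 45.2° = 43.76 m/s, v_y = 62.1 sin 45.2° = 44.06 m/s.
Vertical: 0 = 127 + 44.06 t − ½(10) t² ⇒ 5.000 t² − 44.06 t − 127 = 0.
t = [44.06 + √(1941 + 2540)] / 10.00 = 11.10 s.
Horizontal: R = v_x · t = 43.76 × 11.10 = 486 m.

486 m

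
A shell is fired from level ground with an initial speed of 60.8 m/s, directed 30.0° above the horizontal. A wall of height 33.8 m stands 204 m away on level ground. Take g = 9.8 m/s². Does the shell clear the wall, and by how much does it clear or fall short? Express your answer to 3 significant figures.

Yes — it clears the wall by 10.4 m.

v_x = 60.8 cos 30.0° = 52.65 m/s; v_y0 = 60.8 sin 30.0° = 30.40 m/s.
Time to reach the wall: t = 204 / 52.65 = 3.875 s.
Height at that point: y = 30.40×3.875 − 4.900×3.875² = 44.22 m.
That is 44.22 − 33.8 = 10.4 m above the top of the wall, so the shell clears it.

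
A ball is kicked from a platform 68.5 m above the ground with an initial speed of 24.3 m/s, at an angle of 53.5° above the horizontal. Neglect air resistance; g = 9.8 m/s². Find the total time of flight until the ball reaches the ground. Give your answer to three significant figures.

Vertical component: v_y = 24.3 sin 53.5° = 19.53 m/s.
Taking up as positive with launch at y = 68.5 m, landing at y = 0: 0 = 68.5 + 19.53 t − ½(9.8) t².
Solving 4.900 t² − 19.53 t − 68.5 = 0 gives t = [19.53 + √(19.53² + 4·4.900·68.5)] / 9.800 = 6.23 s.

6.23 s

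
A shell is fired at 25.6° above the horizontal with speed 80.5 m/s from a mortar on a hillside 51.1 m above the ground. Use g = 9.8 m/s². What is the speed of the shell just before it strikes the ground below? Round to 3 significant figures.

86.5 m/s

v_x = 80.5 cos 25.6° = 72.60 m/s is unchanged throughout.
For the vertical component, v_y² = v_y0² + 2 g h = (34.78)² + 2×9.8×51.1 = 2211, so |v_y| = 47.02 m/s.
Impact speed = √(v_x² + v_y²) = √(5271 + 2211) = 86.5 m/s.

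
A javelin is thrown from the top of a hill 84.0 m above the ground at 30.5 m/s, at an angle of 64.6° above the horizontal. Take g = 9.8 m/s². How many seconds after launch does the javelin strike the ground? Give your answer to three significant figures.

7.82 s

Vertical component: v_y = 30.5 sin 64.6° = 27.55 m/s.
Taking up as positive with launch at y = 84.0 m, landing at y = 0: 0 = 84.0 + 27.55 t − ½(9.8) t².
Solving 4.900 t² − 27.55 t − 84.0 = 0 gives t = [27.55 + √(27.55² + 4·4.900·84.0)] / 9.800 = 7.82 s.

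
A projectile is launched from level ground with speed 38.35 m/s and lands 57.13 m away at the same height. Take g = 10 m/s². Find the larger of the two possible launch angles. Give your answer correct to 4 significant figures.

78.57°

Level-ground range: R = v₀² sin(2θ)/g ⇒ sin 2θ = R g / v₀² = 57.13×10/38.35² = 0.3884.
2θ = arcsin(0.3884) = 22.855° or 180° − 22.855° = 157.145°.
So θ = 11.43° or θ = 78.57°.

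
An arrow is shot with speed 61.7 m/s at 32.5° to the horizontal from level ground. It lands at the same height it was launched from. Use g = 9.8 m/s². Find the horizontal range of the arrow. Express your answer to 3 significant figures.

Components: v_x = 61.7 cos 32.5° = 52.04 m/s, v_y = 61.7 sin 32.5° = 33.15 m/s.
Time of flight (same landing height): t = 2 v_y / g = 2 × 33.15 / 9.8 = 6.765 s.
Range: R = v_x · t = 52.04 × 6.765 = 352 m.

352 m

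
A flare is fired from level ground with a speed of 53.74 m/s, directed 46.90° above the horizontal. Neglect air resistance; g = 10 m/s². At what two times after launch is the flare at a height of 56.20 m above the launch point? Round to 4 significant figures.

1.885 s and 5.963 s

v_y0 = 53.74 sin 46.90° = 39.239 m/s.
Set y = v_y0 t − ½ g t² = 56.20: 5.000 t² − 39.239 t + 56.20 = 0.
t = [39.239 ± √(1539.7 − 1124.0)] / 10 = (39.239 ± 20.389) / 10, giving t = 1.885 s or t = 5.963 s.
So the flare is at 56.20 m at t = 1.885 s (rising) and t = 5.963 s (falling).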